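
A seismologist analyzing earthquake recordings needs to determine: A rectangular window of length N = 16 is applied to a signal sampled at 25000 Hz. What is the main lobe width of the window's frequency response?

For a rectangular window of length N,
the main lobe width in frequency is 2*f_s/N.
= 2*25000/16 = 3125 Hz
This determines the minimum frequency separation for resolving two sinusoids.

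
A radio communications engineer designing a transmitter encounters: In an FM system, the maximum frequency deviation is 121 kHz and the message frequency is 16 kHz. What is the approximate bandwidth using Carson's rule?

Carson's rule: BW = 2*(delta_f + f_m)
= 2*(121 + 16) kHz = 274 kHz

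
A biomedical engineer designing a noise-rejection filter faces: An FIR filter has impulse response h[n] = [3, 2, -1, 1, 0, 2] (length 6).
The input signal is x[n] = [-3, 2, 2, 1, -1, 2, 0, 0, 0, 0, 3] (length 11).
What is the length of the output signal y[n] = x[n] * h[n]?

For linear convolution, the output length is:
len(y) = len(x) + len(h) - 1 = 11 + 6 - 1 = 16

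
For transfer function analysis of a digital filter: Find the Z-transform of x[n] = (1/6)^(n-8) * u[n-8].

Time-shifting property: if X(z) = Z{x[n]}, then Z{x[n-d]} = z^(-d) * X(z)
X(z) = z/(z - 1/6) for x[n] = (1/6)^n * u[n]
Z{x[n-8]} = z^(-8) * z/(z - 1/6) = z^(-7)/(z - 1/6)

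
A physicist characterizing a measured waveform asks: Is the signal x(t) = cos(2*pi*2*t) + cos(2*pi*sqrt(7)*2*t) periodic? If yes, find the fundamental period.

f1 = 2 Hz, f2 = 2*sqrt(7) Hz
Ratio f2/f1 = sqrt(7), which is irrational.
Since the frequency ratio is irrational, no common period exists.
The signal is not periodic.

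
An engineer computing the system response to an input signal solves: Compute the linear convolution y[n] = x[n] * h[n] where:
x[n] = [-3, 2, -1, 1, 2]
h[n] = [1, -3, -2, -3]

y[n] = sum_k x[k]*h[n-k]. Output length = len(x) + len(h) - 1 = 5 + 4 - 1 = 8.
y[0] = -3*1 = -3
y[1] = 2*1 + -3*-3 = 11
y[2] = -1*1 + 2*-3 + -3*-2 = -1
y[3] = 1*1 + -1*-3 + 2*-2 + -3*-3 = 9
y[4] = 2*1 + 1*-3 + -1*-2 + 2*-3 = -5
y[5] = 2*-3 + 1*-2 + -1*-3 = -5
y[6] = 2*-2 + 1*-3 = -7
y[7] = 2*-3 = -6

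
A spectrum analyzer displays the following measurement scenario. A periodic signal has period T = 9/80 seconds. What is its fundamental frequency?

The fundamental frequency is the reciprocal of the period.
f = 1/T = 1/(9/80) = 80/9 Hz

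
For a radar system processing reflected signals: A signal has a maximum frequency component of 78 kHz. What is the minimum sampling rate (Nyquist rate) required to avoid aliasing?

By the Nyquist-Shannon sampling theorem,
the minimum sampling rate (Nyquist rate) must be at least 2 * f_max.
Nyquist rate = 2 * 78 kHz = 156 kHz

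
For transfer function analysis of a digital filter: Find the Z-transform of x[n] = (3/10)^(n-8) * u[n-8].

Time-shifting property: if X(z) = Z{x[n]}, then Z{x[n-d]} = z^(-d) * X(z)
X(z) = z/(z - 3/10) for x[n] = (3/10)^n * u[n]
Z{x[n-8]} = z^(-8) * z/(z - 3/10) = z^(-7)/(z - 3/10)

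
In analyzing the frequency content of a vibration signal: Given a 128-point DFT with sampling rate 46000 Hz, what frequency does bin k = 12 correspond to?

The frequency of DFT bin k is: f_k = k * f_s / N
f_12 = 12 * 46000 / 128 = 8625/2 Hz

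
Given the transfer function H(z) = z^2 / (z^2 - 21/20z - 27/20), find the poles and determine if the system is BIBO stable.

Poles are roots of the denominator: z^2 - 21/20z - 27/20 = 0.
Quadratic formula: z = [-(-21/20) +/- sqrt((-21/20)^2 - 4*(-27/20))] / 2
Discriminant = 441/400 + 27/5 = 2601/400; sqrt = 51/20.
z = (21/20 +/- 51/20) / 2 => z = 9/5 or z = -3/4.
|p1| = 9/5, |p2| = 3/4.
For BIBO stability, all poles must lie inside the unit circle (|p| < 1).
System is UNSTABLE since at least one |p| >= 1.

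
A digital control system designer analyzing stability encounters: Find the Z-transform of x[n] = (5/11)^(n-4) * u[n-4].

Time-shifting property: if X(z) = Z{x[n]}, then Z{x[n-d]} = z^(-d) * X(z)
X(z) = z/(z - 5/11) for x[n] = (5/11)^n * u[n]
Z{x[n-4]} = z^(-4) * z/(z - 5/11) = z^(-3)/(z - 5/11)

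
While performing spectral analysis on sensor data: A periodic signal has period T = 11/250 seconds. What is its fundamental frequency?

The fundamental frequency is the reciprocal of the period.
f = 1/T = 1/(11/250) = 250/11 Hz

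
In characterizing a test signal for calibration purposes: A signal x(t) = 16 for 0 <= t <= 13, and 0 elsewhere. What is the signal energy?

Energy = integral of |x(t)|^2 dt over the signal duration
= 16^2 * 13 = 256 * 13 = 3328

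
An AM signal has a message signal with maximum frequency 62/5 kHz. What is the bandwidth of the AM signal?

In AM (double-sideband), the bandwidth is twice the message frequency.
BW = 2 * f_m = 2 * 62/5 kHz = 124/5 kHz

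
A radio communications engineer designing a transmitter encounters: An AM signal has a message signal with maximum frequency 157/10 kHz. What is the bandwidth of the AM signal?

In AM (double-sideband), the bandwidth is twice the message frequency.
BW = 2 * f_m = 2 * 157/10 kHz = 157/5 kHz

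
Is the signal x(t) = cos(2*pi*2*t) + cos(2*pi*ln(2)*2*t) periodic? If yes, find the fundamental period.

f1 = 2 Hz, f2 = 2*ln(2) Hz
Ratio f2/f1 = ln(2), which is irrational.
Since the frequency ratio is irrational, no common period exists.
The signal is not periodic.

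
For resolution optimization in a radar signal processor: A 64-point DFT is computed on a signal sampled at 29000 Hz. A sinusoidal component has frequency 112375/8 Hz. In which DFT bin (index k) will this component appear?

DFT frequency resolution = f_s/N = 29000/64 = 3625/8 Hz
Bin index k = f_signal / resolution = 112375/8 / 3625/8 = 31
The signal frequency 112375/8 Hz falls in DFT bin k = 31.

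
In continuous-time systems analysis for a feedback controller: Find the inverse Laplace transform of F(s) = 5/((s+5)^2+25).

Standard pair: w/((s+a)^2+w^2) <-> e^(-at)*sin(wt)*u(t)
With a=5, w=5: f(t) = e^(-5t)*sin(5t)*u(t)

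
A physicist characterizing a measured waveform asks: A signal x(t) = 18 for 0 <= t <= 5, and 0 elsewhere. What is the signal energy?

Energy = integral of |x(t)|^2 dt over the signal duration
= 18^2 * 5 = 324 * 5 = 1620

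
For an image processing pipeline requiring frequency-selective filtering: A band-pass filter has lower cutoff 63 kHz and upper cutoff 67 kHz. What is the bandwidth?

Bandwidth = f_high - f_low
= 67 kHz - 63 kHz = 4 kHz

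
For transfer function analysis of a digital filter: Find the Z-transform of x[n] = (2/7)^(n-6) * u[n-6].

Time-shifting property: if X(z) = Z{x[n]}, then Z{x[n-d]} = z^(-d) * X(z)
X(z) = z/(z - 2/7) for x[n] = (2/7)^n * u[n]
Z{x[n-6]} = z^(-6) * z/(z - 2/7) = z^(-5)/(z - 2/7)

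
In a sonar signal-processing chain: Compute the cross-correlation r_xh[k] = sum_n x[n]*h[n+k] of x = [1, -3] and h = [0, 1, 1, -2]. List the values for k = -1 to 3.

Both sequences indexed from 0 and zero outside their support.
Lags with overlap: k = -1 to 3.
  r_xh[-1] = x[1]*h[0] = 0
  r_xh[0] = x[0]*h[0] + x[1]*h[1] = -3
  r_xh[1] = x[0]*h[1] + x[1]*h[2] = -2
  r_xh[2] = x[0]*h[2] + x[1]*h[3] = 7
  r_xh[3] = x[0]*h[3] = -2
r_xh = [0, -3, -2, 7, -2] (for k = -1, ..., 3)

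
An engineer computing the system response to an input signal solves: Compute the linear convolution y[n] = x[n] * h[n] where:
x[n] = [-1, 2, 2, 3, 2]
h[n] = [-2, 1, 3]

y[n] = sum_k x[k]*h[n-k]. Output length = len(x) + len(h) - 1 = 5 + 3 - 1 = 7.
y[0] = -1*-2 = 2
y[1] = 2*-2 + -1*1 = -5
y[2] = 2*-2 + 2*1 + -1*3 = -5
y[3] = 3*-2 + 2*1 + 2*3 = 2
y[4] = 2*-2 + 3*1 + 2*3 = 5
y[5] = 2*1 + 3*3 = 11
y[6] = 2*3 = 6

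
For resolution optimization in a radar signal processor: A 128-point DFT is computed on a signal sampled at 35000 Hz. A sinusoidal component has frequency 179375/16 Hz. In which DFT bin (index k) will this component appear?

DFT frequency resolution = f_s/N = 35000/128 = 4375/16 Hz
Bin index k = f_signal / resolution = 179375/16 / 4375/16 = 41
The signal frequency 179375/16 Hz falls in DFT bin k = 41.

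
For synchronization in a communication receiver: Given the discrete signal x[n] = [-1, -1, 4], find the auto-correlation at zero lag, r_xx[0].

The auto-correlation at zero lag r_xx[0] equals the signal energy.
r_xx[0] = sum of x[n]^2 = (-1)^2 + (-1)^2 + 4^2
= 1 + 1 + 16 = 18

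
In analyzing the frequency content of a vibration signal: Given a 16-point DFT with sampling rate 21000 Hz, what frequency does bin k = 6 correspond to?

The frequency of DFT bin k is: f_k = k * f_s / N
f_6 = 6 * 21000 / 16 = 7875 Hz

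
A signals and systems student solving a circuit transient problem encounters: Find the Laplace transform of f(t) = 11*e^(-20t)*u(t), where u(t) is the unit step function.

Standard Laplace transform pair:
e^(-at)*u(t) <-> 1/(s+a)
With a = 20: L{11*e^(-20t)*u(t)} = 11/(s+20), ROC: Re(s) > -20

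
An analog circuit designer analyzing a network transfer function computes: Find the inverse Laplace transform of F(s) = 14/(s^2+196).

Standard pair: w/(s^2+w^2) <-> sin(wt)*u(t)
Recognize w^2 = 196, so w = 14; numerator 14 = 1*14.
f(t) = sin(14t)*u(t)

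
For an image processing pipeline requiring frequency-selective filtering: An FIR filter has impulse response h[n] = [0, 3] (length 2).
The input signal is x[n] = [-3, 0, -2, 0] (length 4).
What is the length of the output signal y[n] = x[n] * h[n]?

For linear convolution, the output length is:
len(y) = len(x) + len(h) - 1 = 4 + 2 - 1 = 5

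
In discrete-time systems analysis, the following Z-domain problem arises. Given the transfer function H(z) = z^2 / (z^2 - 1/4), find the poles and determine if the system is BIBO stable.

Poles are roots of the denominator: z^2 - 1/4 = 0.
Quadratic formula: z = [-(0) +/- sqrt((0)^2 - 4*(-1/4))] / 2
Discriminant = 0 + 1 = 1; sqrt = 1.
z = (0 +/- 1) / 2 => z = 1/2 or z = -1/2.
|p1| = 1/2, |p2| = 1/2.
For BIBO stability, all poles must lie inside the unit circle (|p| < 1).
System is STABLE since both |p| < 1.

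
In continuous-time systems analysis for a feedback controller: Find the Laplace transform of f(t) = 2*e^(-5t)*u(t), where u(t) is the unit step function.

Standard Laplace transform pair:
e^(-at)*u(t) <-> 1/(s+a)
With a = 5: L{2*e^(-5t)*u(t)} = 2/(s+5), ROC: Re(s) > -5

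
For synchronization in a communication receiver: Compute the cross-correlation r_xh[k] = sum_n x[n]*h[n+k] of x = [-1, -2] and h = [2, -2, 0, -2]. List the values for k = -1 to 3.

Both sequences indexed from 0 and zero outside their support.
Lags with overlap: k = -1 to 3.
  r_xh[-1] = x[1]*h[0] = -4
  r_xh[0] = x[0]*h[0] + x[1]*h[1] = 2
  r_xh[1] = x[0]*h[1] + x[1]*h[2] = 2
  r_xh[2] = x[0]*h[2] + x[1]*h[3] = 4
  r_xh[3] = x[0]*h[3] = 2
r_xh = [-4, 2, 2, 4, 2] (for k = -1, ..., 3)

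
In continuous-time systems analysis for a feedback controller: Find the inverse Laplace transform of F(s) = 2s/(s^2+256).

Standard pair: s/(s^2+w^2) <-> cos(wt)*u(t)
With k=2, w=16: f(t) = 2*cos(16t)*u(t)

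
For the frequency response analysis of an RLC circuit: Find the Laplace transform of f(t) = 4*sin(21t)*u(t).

Standard pair: sin(wt)*u(t) <-> w/(s^2+w^2)
With w = 21: L{4*sin(21t)*u(t)} = 84/(s^2+441)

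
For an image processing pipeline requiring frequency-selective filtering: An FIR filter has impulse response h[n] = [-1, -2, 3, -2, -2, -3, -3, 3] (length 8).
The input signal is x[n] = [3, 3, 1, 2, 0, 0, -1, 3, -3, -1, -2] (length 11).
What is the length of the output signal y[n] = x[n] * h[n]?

For linear convolution, the output length is:
len(y) = len(x) + len(h) - 1 = 11 + 8 - 1 = 18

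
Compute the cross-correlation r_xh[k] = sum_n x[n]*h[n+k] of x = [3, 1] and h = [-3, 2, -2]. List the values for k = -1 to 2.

Both sequences indexed from 0 and zero outside their support.
Lags with overlap: k = -1 to 2.
  r_xh[-1] = x[1]*h[0] = -3
  r_xh[0] = x[0]*h[0] + x[1]*h[1] = -7
  r_xh[1] = x[0]*h[1] + x[1]*h[2] = 4
  r_xh[2] = x[0]*h[2] = -6
r_xh = [-3, -7, 4, -6] (for k = -1, ..., 2)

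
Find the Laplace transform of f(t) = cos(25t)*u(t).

Standard pair: cos(wt)*u(t) <-> s/(s^2+w^2)
With w = 25: L{cos(25t)*u(t)} = s/(s^2+625)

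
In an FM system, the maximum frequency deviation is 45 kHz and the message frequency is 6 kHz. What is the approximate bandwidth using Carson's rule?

Carson's rule: BW = 2*(delta_f + f_m)
= 2*(45 + 6) kHz = 102 kHz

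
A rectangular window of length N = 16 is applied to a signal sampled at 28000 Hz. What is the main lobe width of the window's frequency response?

For a rectangular window of length N,
the main lobe width in frequency is 2*f_s/N.
= 2*28000/16 = 3500 Hz
This determines the minimum frequency separation for resolving two sinusoids.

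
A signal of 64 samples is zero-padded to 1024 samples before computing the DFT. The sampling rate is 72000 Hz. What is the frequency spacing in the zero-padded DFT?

Original DFT: N = 64, resolution = f_s/N = 72000/64 = 1125 Hz
Zero-padded DFT: N = 1024, resolution = f_s/N = 72000/1024 = 1125/16 Hz
Zero-padding interpolates the spectrum (finer frequency grid)
but does NOT improve the true spectral resolution (ability to resolve close frequencies).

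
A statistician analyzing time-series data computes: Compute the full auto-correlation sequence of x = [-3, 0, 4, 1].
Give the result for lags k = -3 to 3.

r_xx[k] = sum_m x[m]*x[m+k], indexed from 0, for k = -3 to 3:
  r_xx[-3] = x[3]*x[0] = -3
  r_xx[-2] = x[2]*x[0] + x[3]*x[1] = -12
  r_xx[-1] = x[1]*x[0] + x[2]*x[1] + x[3]*x[2] = 4
  r_xx[0] = x[0]*x[0] + x[1]*x[1] + x[2]*x[2] + x[3]*x[3] = 26
  r_xx[1] = x[0]*x[1] + x[1]*x[2] + x[2]*x[3] = 4
  r_xx[2] = x[0]*x[2] + x[1]*x[3] = -12
  r_xx[3] = x[0]*x[3] = -3
r_xx = [-3, -12, 4, 26, 4, -12, -3]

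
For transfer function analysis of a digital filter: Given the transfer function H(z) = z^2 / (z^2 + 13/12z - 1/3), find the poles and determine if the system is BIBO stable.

Poles are roots of the denominator: z^2 + 13/12z - 1/3 = 0.
Quadratic formula: z = [-(13/12) +/- sqrt((13/12)^2 - 4*(-1/3))] / 2
Discriminant = 169/144 + 4/3 = 361/144; sqrt = 19/12.
z = (-13/12 +/- 19/12) / 2 => z = 1/4 or z = -4/3.
|p1| = 4/3, |p2| = 1/4.
For BIBO stability, all poles must lie inside the unit circle (|p| < 1).
System is UNSTABLE since at least one |p| >= 1.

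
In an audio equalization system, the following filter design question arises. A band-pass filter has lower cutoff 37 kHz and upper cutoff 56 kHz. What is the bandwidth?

Bandwidth = f_high - f_low
= 56 kHz - 37 kHz = 19 kHz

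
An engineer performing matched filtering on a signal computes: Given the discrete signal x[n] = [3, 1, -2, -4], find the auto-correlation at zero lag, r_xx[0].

The auto-correlation at zero lag r_xx[0] equals the signal energy.
r_xx[0] = sum of x[n]^2 = 3^2 + 1^2 + (-2)^2 + (-4)^2
= 9 + 1 + 4 + 16 = 30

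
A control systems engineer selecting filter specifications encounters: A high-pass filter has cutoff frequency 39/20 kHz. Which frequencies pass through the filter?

A high-pass filter passes all frequencies above the cutoff frequency 39/20 kHz and attenuates lower frequencies.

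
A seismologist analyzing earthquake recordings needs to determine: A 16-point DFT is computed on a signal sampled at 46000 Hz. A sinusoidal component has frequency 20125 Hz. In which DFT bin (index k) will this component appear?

DFT frequency resolution = f_s/N = 46000/16 = 2875 Hz
Bin index k = f_signal / resolution = 20125 / 2875 = 7
The signal frequency 20125 Hz falls in DFT bin k = 7.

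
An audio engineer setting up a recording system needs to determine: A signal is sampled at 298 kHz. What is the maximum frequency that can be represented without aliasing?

The maximum frequency that can be represented without aliasing
is the Nyquist frequency: f_max = f_s / 2 = 298 kHz / 2 = 149 kHz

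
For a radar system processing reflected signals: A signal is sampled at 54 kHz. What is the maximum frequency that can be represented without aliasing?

The maximum frequency that can be represented without aliasing
is the Nyquist frequency: f_max = f_s / 2 = 54 kHz / 2 = 27 kHz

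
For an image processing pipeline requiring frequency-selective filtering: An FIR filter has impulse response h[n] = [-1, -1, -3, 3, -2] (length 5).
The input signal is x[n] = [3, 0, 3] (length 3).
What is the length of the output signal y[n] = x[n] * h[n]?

For linear convolution, the output length is:
len(y) = len(x) + len(h) - 1 = 3 + 5 - 1 = 7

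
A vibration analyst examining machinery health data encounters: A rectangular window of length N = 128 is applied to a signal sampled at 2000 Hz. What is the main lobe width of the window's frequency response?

For a rectangular window of length N,
the main lobe width in frequency is 2*f_s/N.
= 2*2000/128 = 125/4 Hz
This determines the minimum frequency separation for resolving two sinusoids.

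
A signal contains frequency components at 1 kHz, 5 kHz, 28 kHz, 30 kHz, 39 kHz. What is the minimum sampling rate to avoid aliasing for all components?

The highest frequency component is f_max = 39 kHz.
Nyquist rate = 2 * f_max = 2 * 39 kHz = 78 kHz.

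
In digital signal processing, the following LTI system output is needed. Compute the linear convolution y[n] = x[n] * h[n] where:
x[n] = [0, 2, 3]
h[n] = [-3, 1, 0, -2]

y[n] = sum_k x[k]*h[n-k]. Output length = len(x) + len(h) - 1 = 3 + 4 - 1 = 6.
y[0] = 0*-3 = 0
y[1] = 2*-3 + 0*1 = -6
y[2] = 3*-3 + 2*1 + 0*0 = -7
y[3] = 3*1 + 2*0 + 0*-2 = 3
y[4] = 3*0 + 2*-2 = -4
y[5] = 3*-2 = -6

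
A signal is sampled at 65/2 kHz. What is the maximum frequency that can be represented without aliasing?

The maximum frequency that can be represented without aliasing
is the Nyquist frequency: f_max = f_s / 2 = 65/2 kHz / 2 = 65/4 kHz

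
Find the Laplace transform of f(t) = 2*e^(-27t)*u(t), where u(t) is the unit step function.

Standard Laplace transform pair:
e^(-at)*u(t) <-> 1/(s+a)
With a = 27: L{2*e^(-27t)*u(t)} = 2/(s+27), ROC: Re(s) > -27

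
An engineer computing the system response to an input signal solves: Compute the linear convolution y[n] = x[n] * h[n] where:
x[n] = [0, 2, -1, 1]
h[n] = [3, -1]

y[n] = sum_k x[k]*h[n-k]. Output length = len(x) + len(h) - 1 = 4 + 2 - 1 = 5.
y[0] = 0*3 = 0
y[1] = 2*3 + 0*-1 = 6
y[2] = -1*3 + 2*-1 = -5
y[3] = 1*3 + -1*-1 = 4
y[4] = 1*-1 = -1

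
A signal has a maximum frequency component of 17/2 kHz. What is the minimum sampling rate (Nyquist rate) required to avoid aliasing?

By the Nyquist-Shannon sampling theorem,
the minimum sampling rate (Nyquist rate) must be at least 2 * f_max.
Nyquist rate = 2 * 17/2 kHz = 17 kHz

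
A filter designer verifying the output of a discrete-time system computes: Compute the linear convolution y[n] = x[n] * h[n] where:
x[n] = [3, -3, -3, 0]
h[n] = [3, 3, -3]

y[n] = sum_k x[k]*h[n-k]. Output length = len(x) + len(h) - 1 = 4 + 3 - 1 = 6.
y[0] = 3*3 = 9
y[1] = -3*3 + 3*3 = 0
y[2] = -3*3 + -3*3 + 3*-3 = -27
y[3] = 0*3 + -3*3 + -3*-3 = 0
y[4] = 0*3 + -3*-3 = 9
y[5] = 0*-3 = 0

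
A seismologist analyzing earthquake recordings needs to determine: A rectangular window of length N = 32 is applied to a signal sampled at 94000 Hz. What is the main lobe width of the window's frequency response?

For a rectangular window of length N,
the main lobe width in frequency is 2*f_s/N.
= 2*94000/32 = 5875 Hz
This determines the minimum frequency separation for resolving two sinusoids.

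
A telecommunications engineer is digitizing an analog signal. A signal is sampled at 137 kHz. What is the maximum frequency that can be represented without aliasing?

The maximum frequency that can be represented without aliasing
is the Nyquist frequency: f_max = f_s / 2 = 137 kHz / 2 = 137/2 kHz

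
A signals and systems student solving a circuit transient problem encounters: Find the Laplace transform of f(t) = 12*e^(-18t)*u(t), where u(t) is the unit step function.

Standard Laplace transform pair:
e^(-at)*u(t) <-> 1/(s+a)
With a = 18: L{12*e^(-18t)*u(t)} = 12/(s+18), ROC: Re(s) > -18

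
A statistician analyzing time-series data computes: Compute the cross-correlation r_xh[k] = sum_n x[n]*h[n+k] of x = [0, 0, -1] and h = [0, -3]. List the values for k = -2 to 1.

Both sequences indexed from 0 and zero outside their support.
Lags with overlap: k = -2 to 1.
  r_xh[-2] = x[2]*h[0] = 0
  r_xh[-1] = x[1]*h[0] + x[2]*h[1] = 3
  r_xh[0] = x[0]*h[0] + x[1]*h[1] = 0
  r_xh[1] = x[0]*h[1] = 0
r_xh = [0, 3, 0, 0] (for k = -2, ..., 1)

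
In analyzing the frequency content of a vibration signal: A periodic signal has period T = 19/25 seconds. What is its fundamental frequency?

The fundamental frequency is the reciprocal of the period.
f = 1/T = 1/(19/25) = 25/19 Hz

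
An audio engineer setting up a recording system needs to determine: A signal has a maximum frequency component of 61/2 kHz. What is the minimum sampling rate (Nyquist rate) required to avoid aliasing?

By the Nyquist-Shannon sampling theorem,
the minimum sampling rate (Nyquist rate) must be at least 2 * f_max.
Nyquist rate = 2 * 61/2 kHz = 61 kHz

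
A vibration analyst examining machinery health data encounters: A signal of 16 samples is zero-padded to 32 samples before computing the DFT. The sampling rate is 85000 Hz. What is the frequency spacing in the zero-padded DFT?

Original DFT: N = 16, resolution = f_s/N = 85000/16 = 10625/2 Hz
Zero-padded DFT: N = 32, resolution = f_s/N = 85000/32 = 10625/4 Hz
Zero-padding interpolates the spectrum (finer frequency grid)
but does NOT improve the true spectral resolution (ability to resolve close frequencies).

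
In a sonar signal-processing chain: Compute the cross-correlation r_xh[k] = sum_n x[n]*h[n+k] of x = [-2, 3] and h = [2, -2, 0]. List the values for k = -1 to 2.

Both sequences indexed from 0 and zero outside their support.
Lags with overlap: k = -1 to 2.
  r_xh[-1] = x[1]*h[0] = 6
  r_xh[0] = x[0]*h[0] + x[1]*h[1] = -10
  r_xh[1] = x[0]*h[1] + x[1]*h[2] = 4
  r_xh[2] = x[0]*h[2] = 0
r_xh = [6, -10, 4, 0] (for k = -1, ..., 2)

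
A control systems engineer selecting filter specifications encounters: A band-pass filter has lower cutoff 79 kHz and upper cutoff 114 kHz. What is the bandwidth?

Bandwidth = f_high - f_low
= 114 kHz - 79 kHz = 35 kHz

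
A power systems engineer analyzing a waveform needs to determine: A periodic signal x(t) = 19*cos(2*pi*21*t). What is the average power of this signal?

Average power of A*cos(wt) is A^2/2.
P = 19^2 / 2 = 361/2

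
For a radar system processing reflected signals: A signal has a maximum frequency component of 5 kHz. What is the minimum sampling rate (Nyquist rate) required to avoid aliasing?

By the Nyquist-Shannon sampling theorem,
the minimum sampling rate (Nyquist rate) must be at least 2 * f_max.
Nyquist rate = 2 * 5 kHz = 10 kHz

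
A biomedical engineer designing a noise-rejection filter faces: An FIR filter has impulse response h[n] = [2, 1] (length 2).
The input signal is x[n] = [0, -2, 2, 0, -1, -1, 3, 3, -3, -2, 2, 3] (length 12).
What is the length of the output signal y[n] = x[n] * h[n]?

For linear convolution, the output length is:
len(y) = len(x) + len(h) - 1 = 12 + 2 - 1 = 13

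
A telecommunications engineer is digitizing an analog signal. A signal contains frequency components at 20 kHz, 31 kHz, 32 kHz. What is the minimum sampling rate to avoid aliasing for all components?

The highest frequency component is f_max = 32 kHz.
Nyquist rate = 2 * f_max = 2 * 32 kHz = 64 kHz.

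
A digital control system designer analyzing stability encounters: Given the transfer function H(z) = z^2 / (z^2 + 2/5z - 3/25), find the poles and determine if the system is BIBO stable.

Poles are roots of the denominator: z^2 + 2/5z - 3/25 = 0.
Quadratic formula: z = [-(2/5) +/- sqrt((2/5)^2 - 4*(-3/25))] / 2
Discriminant = 4/25 + 12/25 = 16/25; sqrt = 4/5.
z = (-2/5 +/- 4/5) / 2 => z = 1/5 or z = -3/5.
|p1| = 3/5, |p2| = 1/5.
For BIBO stability, all poles must lie inside the unit circle (|p| < 1).
System is STABLE since both |p| < 1.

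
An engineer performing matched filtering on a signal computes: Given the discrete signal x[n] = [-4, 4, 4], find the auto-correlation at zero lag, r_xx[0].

The auto-correlation at zero lag r_xx[0] equals the signal energy.
r_xx[0] = sum of x[n]^2 = (-4)^2 + 4^2 + 4^2
= 16 + 16 + 16 = 48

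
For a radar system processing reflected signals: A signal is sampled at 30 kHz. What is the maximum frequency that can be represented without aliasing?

The maximum frequency that can be represented without aliasing
is the Nyquist frequency: f_max = f_s / 2 = 30 kHz / 2 = 15 kHz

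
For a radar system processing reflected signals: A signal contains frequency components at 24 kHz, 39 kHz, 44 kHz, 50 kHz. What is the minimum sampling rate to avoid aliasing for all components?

The highest frequency component is f_max = 50 kHz.
Nyquist rate = 2 * f_max = 2 * 50 kHz = 100 kHz.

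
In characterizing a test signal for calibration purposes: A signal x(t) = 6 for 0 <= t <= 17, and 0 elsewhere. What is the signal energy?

Energy = integral of |x(t)|^2 dt over the signal duration
= 6^2 * 17 = 36 * 17 = 612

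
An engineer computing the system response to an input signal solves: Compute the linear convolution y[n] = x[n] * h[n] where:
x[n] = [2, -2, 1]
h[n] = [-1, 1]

y[n] = sum_k x[k]*h[n-k]. Output length = len(x) + len(h) - 1 = 3 + 2 - 1 = 4.
y[0] = 2*-1 = -2
y[1] = -2*-1 + 2*1 = 4
y[2] = 1*-1 + -2*1 = -3
y[3] = 1*1 = 1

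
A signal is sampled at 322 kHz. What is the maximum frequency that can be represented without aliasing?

The maximum frequency that can be represented without aliasing
is the Nyquist frequency: f_max = f_s / 2 = 322 kHz / 2 = 161 kHz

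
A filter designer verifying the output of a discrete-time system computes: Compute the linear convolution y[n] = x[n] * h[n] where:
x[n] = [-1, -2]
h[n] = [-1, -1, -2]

y[n] = sum_k x[k]*h[n-k]. Output length = len(x) + len(h) - 1 = 2 + 3 - 1 = 4.
y[0] = -1*-1 = 1
y[1] = -2*-1 + -1*-1 = 3
y[2] = -2*-1 + -1*-2 = 4
y[3] = -2*-2 = 4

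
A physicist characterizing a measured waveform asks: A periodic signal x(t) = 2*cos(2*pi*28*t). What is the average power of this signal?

Average power of A*cos(wt) is A^2/2.
P = 2^2 / 2 = 4/2 = 2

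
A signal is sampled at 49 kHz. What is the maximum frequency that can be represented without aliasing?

The maximum frequency that can be represented without aliasing
is the Nyquist frequency: f_max = f_s / 2 = 49 kHz / 2 = 49/2 kHz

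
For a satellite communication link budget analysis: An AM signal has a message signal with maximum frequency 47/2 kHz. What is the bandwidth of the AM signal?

In AM (double-sideband), the bandwidth is twice the message frequency.
BW = 2 * f_m = 2 * 47/2 kHz = 47 kHz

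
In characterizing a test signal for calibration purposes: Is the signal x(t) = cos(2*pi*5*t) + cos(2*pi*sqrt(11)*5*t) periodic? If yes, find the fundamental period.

f1 = 5 Hz, f2 = 5*sqrt(11) Hz
Ratio f2/f1 = sqrt(11), which is irrational.
Since the frequency ratio is irrational, no common period exists.
The signal is not periodic.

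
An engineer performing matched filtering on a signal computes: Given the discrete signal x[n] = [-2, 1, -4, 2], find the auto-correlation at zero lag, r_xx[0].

The auto-correlation at zero lag r_xx[0] equals the signal energy.
r_xx[0] = sum of x[n]^2 = (-2)^2 + 1^2 + (-4)^2 + 2^2
= 4 + 1 + 16 + 4 = 25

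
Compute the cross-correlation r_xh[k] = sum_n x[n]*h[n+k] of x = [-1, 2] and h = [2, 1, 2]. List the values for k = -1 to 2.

Both sequences indexed from 0 and zero outside their support.
Lags with overlap: k = -1 to 2.
  r_xh[-1] = x[1]*h[0] = 4
  r_xh[0] = x[0]*h[0] + x[1]*h[1] = 0
  r_xh[1] = x[0]*h[1] + x[1]*h[2] = 3
  r_xh[2] = x[0]*h[2] = -2
r_xh = [4, 0, 3, -2] (for k = -1, ..., 2)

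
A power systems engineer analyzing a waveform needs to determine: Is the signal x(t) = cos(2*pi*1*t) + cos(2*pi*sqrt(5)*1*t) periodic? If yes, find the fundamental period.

f1 = 1 Hz, f2 = 1*sqrt(5) Hz
Ratio f2/f1 = sqrt(5), which is irrational.
Since the frequency ratio is irrational, no common period exists.
The signal is not periodic.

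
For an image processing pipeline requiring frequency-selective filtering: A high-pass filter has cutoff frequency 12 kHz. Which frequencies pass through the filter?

A high-pass filter passes all frequencies above the cutoff frequency 12 kHz and attenuates lower frequencies.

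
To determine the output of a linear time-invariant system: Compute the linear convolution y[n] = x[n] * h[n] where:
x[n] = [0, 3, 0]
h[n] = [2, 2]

y[n] = sum_k x[k]*h[n-k]. Output length = len(x) + len(h) - 1 = 3 + 2 - 1 = 4.
y[0] = 0*2 = 0
y[1] = 3*2 + 0*2 = 6
y[2] = 0*2 + 3*2 = 6
y[3] = 0*2 = 0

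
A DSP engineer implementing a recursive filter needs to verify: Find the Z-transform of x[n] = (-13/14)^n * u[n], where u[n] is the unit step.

The Z-transform of a^n * u[n] is z/(z-a) for |z| > |a|.
Here a = -13/14, so X(z) = z/(z - (-13/14)) = 14z/(14z + 13)
ROC: |z| > 13/14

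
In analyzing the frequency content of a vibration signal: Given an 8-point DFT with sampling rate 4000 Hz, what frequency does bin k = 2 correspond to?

The frequency of DFT bin k is: f_k = k * f_s / N
f_2 = 2 * 4000 / 8 = 1000 Hz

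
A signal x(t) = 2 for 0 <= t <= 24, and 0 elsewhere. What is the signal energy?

Energy = integral of |x(t)|^2 dt over the signal duration
= 2^2 * 24 = 4 * 24 = 96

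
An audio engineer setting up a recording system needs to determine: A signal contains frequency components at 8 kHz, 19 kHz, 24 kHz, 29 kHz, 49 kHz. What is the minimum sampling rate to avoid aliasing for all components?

The highest frequency component is f_max = 49 kHz.
Nyquist rate = 2 * f_max = 2 * 49 kHz = 98 kHz.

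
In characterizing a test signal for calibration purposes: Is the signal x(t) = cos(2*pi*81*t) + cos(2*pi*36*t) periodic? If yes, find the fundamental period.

f1 = 81 Hz, f2 = 36 Hz
Period T1 = 1/81, T2 = 1/36
Ratio T1/T2 = 36/81, which is rational.
The signal is periodic with fundamental period T = 1/GCD(81,36) = 1/9 s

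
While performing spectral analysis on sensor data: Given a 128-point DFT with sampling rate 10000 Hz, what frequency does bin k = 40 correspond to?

The frequency of DFT bin k is: f_k = k * f_s / N
f_40 = 40 * 10000 / 128 = 3125 Hz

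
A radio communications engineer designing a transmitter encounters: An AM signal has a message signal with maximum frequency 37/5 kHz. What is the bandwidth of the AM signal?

In AM (double-sideband), the bandwidth is twice the message frequency.
BW = 2 * f_m = 2 * 37/5 kHz = 74/5 kHz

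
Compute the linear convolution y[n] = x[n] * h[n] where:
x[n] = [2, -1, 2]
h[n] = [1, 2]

y[n] = sum_k x[k]*h[n-k]. Output length = len(x) + len(h) - 1 = 3 + 2 - 1 = 4.
y[0] = 2*1 = 2
y[1] = -1*1 + 2*2 = 3
y[2] = 2*1 + -1*2 = 0
y[3] = 2*2 = 4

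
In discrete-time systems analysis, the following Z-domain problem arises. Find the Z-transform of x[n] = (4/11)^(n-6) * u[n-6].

Time-shifting property: if X(z) = Z{x[n]}, then Z{x[n-d]} = z^(-d) * X(z)
X(z) = z/(z - 4/11) for x[n] = (4/11)^n * u[n]
Z{x[n-6]} = z^(-6) * z/(z - 4/11) = z^(-5)/(z - 4/11)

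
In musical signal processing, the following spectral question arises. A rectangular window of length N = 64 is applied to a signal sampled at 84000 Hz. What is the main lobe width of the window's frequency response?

For a rectangular window of length N,
the main lobe width in frequency is 2*f_s/N.
= 2*84000/64 = 2625 Hz
This determines the minimum frequency separation for resolving two sinusoids.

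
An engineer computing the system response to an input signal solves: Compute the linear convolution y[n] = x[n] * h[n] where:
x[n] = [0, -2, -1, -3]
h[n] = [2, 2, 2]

y[n] = sum_k x[k]*h[n-k]. Output length = len(x) + len(h) - 1 = 4 + 3 - 1 = 6.
y[0] = 0*2 = 0
y[1] = -2*2 + 0*2 = -4
y[2] = -1*2 + -2*2 + 0*2 = -6
y[3] = -3*2 + -1*2 + -2*2 = -12
y[4] = -3*2 + -1*2 = -8
y[5] = -3*2 = -6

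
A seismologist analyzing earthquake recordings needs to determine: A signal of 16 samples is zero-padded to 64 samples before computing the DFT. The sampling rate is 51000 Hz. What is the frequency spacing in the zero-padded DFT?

Original DFT: N = 16, resolution = f_s/N = 51000/16 = 6375/2 Hz
Zero-padded DFT: N = 64, resolution = f_s/N = 51000/64 = 6375/8 Hz
Zero-padding interpolates the spectrum (finer frequency grid)
but does NOT improve the true spectral resolution (ability to resolve close frequencies).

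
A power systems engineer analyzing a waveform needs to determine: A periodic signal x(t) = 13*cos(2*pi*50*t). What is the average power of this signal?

Average power of A*cos(wt) is A^2/2.
P = 13^2 / 2 = 169/2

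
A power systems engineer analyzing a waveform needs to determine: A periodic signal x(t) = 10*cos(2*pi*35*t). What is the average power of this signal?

Average power of A*cos(wt) is A^2/2.
P = 10^2 / 2 = 100/2 = 50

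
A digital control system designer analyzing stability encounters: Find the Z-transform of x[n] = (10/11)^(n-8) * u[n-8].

Time-shifting property: if X(z) = Z{x[n]}, then Z{x[n-d]} = z^(-d) * X(z)
X(z) = z/(z - 10/11) for x[n] = (10/11)^n * u[n]
Z{x[n-8]} = z^(-8) * z/(z - 10/11) = z^(-7)/(z - 10/11)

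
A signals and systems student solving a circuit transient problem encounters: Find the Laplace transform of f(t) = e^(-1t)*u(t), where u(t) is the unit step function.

Standard Laplace transform pair:
e^(-at)*u(t) <-> 1/(s+a)
With a = 1: L{e^(-1t)*u(t)} = 1/(s+1), ROC: Re(s) > -1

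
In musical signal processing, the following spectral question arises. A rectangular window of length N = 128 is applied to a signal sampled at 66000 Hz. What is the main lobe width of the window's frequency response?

For a rectangular window of length N,
the main lobe width in frequency is 2*f_s/N.
= 2*66000/128 = 4125/4 Hz
This determines the minimum frequency separation for resolving two sinusoids.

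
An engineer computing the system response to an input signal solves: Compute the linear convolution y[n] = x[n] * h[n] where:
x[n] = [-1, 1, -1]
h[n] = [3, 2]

y[n] = sum_k x[k]*h[n-k]. Output length = len(x) + len(h) - 1 = 3 + 2 - 1 = 4.
y[0] = -1*3 = -3
y[1] = 1*3 + -1*2 = 1
y[2] = -1*3 + 1*2 = -1
y[3] = -1*2 = -2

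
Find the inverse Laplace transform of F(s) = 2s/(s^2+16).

Standard pair: s/(s^2+w^2) <-> cos(wt)*u(t)
With k=2, w=4: f(t) = 2*cos(4t)*u(t)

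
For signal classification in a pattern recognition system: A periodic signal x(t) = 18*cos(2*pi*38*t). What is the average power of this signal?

Average power of A*cos(wt) is A^2/2.
P = 18^2 / 2 = 324/2 = 162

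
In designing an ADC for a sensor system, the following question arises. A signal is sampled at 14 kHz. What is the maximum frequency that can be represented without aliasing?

The maximum frequency that can be represented without aliasing
is the Nyquist frequency: f_max = f_s / 2 = 14 kHz / 2 = 7 kHz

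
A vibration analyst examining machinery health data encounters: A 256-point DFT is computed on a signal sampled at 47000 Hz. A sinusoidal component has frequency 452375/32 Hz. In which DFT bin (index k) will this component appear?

DFT frequency resolution = f_s/N = 47000/256 = 5875/32 Hz
Bin index k = f_signal / resolution = 452375/32 / 5875/32 = 77
The signal frequency 452375/32 Hz falls in DFT bin k = 77.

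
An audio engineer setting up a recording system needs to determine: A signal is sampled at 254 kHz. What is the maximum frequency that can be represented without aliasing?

The maximum frequency that can be represented without aliasing
is the Nyquist frequency: f_max = f_s / 2 = 254 kHz / 2 = 127 kHz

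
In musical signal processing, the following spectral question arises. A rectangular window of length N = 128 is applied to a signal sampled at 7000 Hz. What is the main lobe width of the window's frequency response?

For a rectangular window of length N,
the main lobe width in frequency is 2*f_s/N.
= 2*7000/128 = 875/8 Hz
This determines the minimum frequency separation for resolving two sinusoids.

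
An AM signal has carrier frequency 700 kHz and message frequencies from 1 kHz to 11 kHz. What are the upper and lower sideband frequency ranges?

Upper sideband (USB) = fc + [fm_low, fm_high] = 700 + [1, 11] = [701, 711] kHz
Lower sideband (LSB) = fc - [fm_high, fm_low] = 700 - [11, 1] = [689, 699] kHz
Total occupied spectrum: 689 kHz to 711 kHz (plus carrier at 700 kHz)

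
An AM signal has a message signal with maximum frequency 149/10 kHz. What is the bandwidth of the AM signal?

In AM (double-sideband), the bandwidth is twice the message frequency.
BW = 2 * f_m = 2 * 149/10 kHz = 149/5 kHz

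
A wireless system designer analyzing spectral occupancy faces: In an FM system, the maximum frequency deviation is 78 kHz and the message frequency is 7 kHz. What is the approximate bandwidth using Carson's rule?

Carson's rule: BW = 2*(delta_f + f_m)
= 2*(78 + 7) kHz = 170 kHz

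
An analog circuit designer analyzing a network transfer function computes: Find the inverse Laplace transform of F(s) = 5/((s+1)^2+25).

Standard pair: w/((s+a)^2+w^2) <-> e^(-at)*sin(wt)*u(t)
With a=1, w=5: f(t) = e^(-t)*sin(5t)*u(t)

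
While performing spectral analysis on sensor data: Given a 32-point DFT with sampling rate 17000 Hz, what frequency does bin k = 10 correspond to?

The frequency of DFT bin k is: f_k = k * f_s / N
f_10 = 10 * 17000 / 32 = 10625/2 Hz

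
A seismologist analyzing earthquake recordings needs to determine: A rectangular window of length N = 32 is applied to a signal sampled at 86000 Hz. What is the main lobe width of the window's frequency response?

For a rectangular window of length N,
the main lobe width in frequency is 2*f_s/N.
= 2*86000/32 = 5375 Hz
This determines the minimum frequency separation for resolving two sinusoids.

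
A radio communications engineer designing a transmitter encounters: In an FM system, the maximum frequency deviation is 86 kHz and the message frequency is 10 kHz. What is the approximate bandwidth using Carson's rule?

Carson's rule: BW = 2*(delta_f + f_m)
= 2*(86 + 10) kHz = 192 kHz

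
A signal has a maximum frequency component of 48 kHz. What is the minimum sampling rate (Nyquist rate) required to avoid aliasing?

By the Nyquist-Shannon sampling theorem,
the minimum sampling rate (Nyquist rate) must be at least 2 * f_max.
Nyquist rate = 2 * 48 kHz = 96 kHz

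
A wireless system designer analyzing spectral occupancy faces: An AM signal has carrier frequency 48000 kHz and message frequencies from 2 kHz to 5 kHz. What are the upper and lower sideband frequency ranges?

Upper sideband (USB) = fc + [fm_low, fm_high] = 48000 + [2, 5] = [48002, 48005] kHz
Lower sideband (LSB) = fc - [fm_high, fm_low] = 48000 - [5, 2] = [47995, 47998] kHz
Total occupied spectrum: 47995 kHz to 48005 kHz (plus carrier at 48000 kHz)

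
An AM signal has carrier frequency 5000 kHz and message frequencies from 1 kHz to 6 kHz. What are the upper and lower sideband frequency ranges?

Upper sideband (USB) = fc + [fm_low, fm_high] = 5000 + [1, 6] = [5001, 5006] kHz
Lower sideband (LSB) = fc - [fm_high, fm_low] = 5000 - [6, 1] = [4994, 4999] kHz
Total occupied spectrum: 4994 kHz to 5006 kHz (plus carrier at 5000 kHz)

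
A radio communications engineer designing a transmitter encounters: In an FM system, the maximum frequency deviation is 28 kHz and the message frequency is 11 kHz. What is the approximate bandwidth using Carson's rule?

Carson's rule: BW = 2*(delta_f + f_m)
= 2*(28 + 11) kHz = 78 kHz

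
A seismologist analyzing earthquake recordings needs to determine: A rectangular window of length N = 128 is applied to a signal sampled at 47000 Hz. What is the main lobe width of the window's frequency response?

For a rectangular window of length N,
the main lobe width in frequency is 2*f_s/N.
= 2*47000/128 = 5875/8 Hz
This determines the minimum frequency separation for resolving two sinusoids.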